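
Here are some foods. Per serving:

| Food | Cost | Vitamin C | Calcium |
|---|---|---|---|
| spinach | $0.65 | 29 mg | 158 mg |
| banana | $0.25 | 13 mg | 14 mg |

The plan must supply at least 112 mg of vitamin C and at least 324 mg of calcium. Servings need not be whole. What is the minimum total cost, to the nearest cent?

$2.30

Check every corner: each single food scaled to meet both minima, and each pair solved so both constraints bind.
spinach only: max(112/29, 324/158) = 3.862 servings → $2.51.
banana only: max(112/13, 324/14) = 23.14 servings → $5.79.
spinach + banana with both tight: 1.604 servings and 5.036 servings → $2.30.
Cheapest feasible corner: $2.30.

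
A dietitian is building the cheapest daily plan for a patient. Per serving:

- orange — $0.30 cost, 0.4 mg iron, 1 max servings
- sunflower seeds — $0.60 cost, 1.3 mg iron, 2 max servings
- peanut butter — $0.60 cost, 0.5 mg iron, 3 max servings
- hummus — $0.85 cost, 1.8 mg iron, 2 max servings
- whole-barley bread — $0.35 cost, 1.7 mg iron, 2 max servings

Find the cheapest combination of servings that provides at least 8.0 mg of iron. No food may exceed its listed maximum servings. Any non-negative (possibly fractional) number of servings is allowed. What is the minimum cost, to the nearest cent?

$2.84

Cost per mg of iron: whole-barley bread $0.2059, sunflower seeds $0.4615, hummus $0.4722, orange $0.7500, peanut butter $1.2000.
Take 2 servings of whole-barley bread: +3.4 mg iron for $0.70 (total $0.70, still need 4.6 mg).
Take 2 servings of sunflower seeds: +2.6 mg iron for $1.20 (total $1.90, still need 2.0 mg).
Take 1.111 servings of hummus: +2.0 mg iron for $0.94 (total $2.84, still need 0.0 mg).
Greedy by cheapest-per-mg is optimal for a single linear constraint, so the minimum cost is $2.84.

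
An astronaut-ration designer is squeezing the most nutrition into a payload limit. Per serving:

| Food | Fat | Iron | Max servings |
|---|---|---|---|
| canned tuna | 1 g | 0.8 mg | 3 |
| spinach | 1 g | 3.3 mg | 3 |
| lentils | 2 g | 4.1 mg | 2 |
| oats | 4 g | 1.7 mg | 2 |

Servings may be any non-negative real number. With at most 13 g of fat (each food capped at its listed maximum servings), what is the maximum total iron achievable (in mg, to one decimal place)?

Iron per g fat: spinach 3.3, lentils 2.05, canned tuna 0.8, oats 0.425.
Take 3 servings of spinach: uses 3 g fat, +9.9 mg iron (running total 9.9 mg).
Take 2 servings of lentils: uses 4 g fat, +8.2 mg iron (running total 18.1 mg).
Take 3 servings of canned tuna: uses 3 g fat, +2.4 mg iron (running total 20.5 mg).
Take 0.75 servings of oats: uses 3 g fat, +1.3 mg iron (running total 21.8 mg).
Filling greedily by iron-per-g fat is optimal for one linear limit, giving 21.8 mg.

21.8 mg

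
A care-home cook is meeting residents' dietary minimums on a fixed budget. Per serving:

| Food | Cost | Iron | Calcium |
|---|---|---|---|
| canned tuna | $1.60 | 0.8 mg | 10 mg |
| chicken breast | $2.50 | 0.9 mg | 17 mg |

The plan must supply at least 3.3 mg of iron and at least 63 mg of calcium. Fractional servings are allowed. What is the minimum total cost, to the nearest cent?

$9.26

Minimising a linear cost over {iron ≥ 3.3, calcium ≥ 63, servings ≥ 0} — the optimum is at a vertex, using one or two foods.
canned tuna only: max(3.3/0.8, 63/10) = 6.3 servings → $10.08.
chicken breast only: max(3.3/0.9, 63/17) = 3.706 servings → $9.26.
canned tuna + chicken breast with both targets exact would need a negative amount; discard.
The minimum over all feasible corners is $9.26.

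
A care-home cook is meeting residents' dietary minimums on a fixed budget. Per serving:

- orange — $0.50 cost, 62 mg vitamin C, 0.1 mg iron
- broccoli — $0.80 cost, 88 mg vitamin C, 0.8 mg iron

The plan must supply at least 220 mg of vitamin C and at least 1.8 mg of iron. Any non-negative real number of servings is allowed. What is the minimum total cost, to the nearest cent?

Two binding constraints pin down two serving amounts, so the optimal mix uses at most two foods. The candidates are each food alone (scaled to the tighter of vitamin C/iron) and each pair with both constraints tight.
orange only: max(220/62, 1.8/0.1) = 18 servings → $9.00.
broccoli only: max(220/88, 1.8/0.8) = 2.5 servings → $2.00.
orange + broccoli with both tight: 0.4314 servings and 2.196 servings → $1.97.
Cheapest feasible corner: $1.97.

$1.97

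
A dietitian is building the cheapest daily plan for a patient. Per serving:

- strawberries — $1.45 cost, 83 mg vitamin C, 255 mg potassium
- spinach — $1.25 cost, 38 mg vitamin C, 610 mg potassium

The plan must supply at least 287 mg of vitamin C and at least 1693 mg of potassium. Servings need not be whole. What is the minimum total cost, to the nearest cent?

$5.98

The cheapest plan sits at a corner of the feasible region — with two constraints it uses at most two foods.
strawberries only: max(287/83, 1693/255) = 6.639 servings → $9.63.
spinach only: max(287/38, 1693/610) = 7.553 servings → $9.44.
strawberries + spinach with both tight: 2.705 servings and 1.645 servings → $5.98.
Cheapest feasible corner: $5.98.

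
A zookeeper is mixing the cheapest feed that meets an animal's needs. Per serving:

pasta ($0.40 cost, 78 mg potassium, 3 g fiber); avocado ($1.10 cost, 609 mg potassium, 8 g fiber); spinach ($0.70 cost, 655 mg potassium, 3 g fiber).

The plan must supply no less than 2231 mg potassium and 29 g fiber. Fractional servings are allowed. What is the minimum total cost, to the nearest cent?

At the optimum either one food covers both requirements or two foods hit both targets exactly; no other combination can be cheaper.
pasta only: max(2231/78, 29/3) = 28.6 servings → $11.44.
avocado only: max(2231/609, 29/8) = 3.663 servings → $4.03.
spinach only: max(2231/655, 29/3) = 9.667 servings → $6.77.
pasta + avocado: intersection lies outside the first quadrant.
pasta + spinach with both tight: 7.107 servings and 2.56 servings → $4.63.
avocado + spinach with both tight: 3.604 servings and 0.05479 servings → $4.00.
So the least-cost plan costs $4.00.

$4.00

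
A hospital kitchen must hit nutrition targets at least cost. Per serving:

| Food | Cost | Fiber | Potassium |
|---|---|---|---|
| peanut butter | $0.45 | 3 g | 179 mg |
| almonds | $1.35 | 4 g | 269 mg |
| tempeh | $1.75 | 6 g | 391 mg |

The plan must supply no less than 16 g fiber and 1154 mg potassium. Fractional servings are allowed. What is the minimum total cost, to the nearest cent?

A basic optimal solution has at most two foods positive. Try each food alone and each pair with both targets met exactly.
peanut butter only: max(16/3, 1154/179) = 6.447 servings → $2.90.
almonds only: max(16/4, 1154/269) = 4.29 servings → $5.79.
tempeh only: max(16/6, 1154/391) = 2.951 servings → $5.16.
peanut butter + almonds with both targets exact would need a negative amount; discard.
peanut butter + tempeh: the both-tight solution has a negative serving — not a feasible corner.
almonds + tempeh: intersection lies outside the first quadrant.
The minimum over all feasible corners is $2.90.

$2.90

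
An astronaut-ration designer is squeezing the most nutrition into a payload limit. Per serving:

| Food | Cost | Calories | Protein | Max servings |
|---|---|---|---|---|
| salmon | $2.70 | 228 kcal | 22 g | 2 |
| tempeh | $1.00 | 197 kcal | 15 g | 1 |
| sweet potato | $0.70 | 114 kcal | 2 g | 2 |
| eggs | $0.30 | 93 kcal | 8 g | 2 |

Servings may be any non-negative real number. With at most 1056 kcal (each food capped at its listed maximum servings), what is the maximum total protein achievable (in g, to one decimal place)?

Protein per kcal: salmon 0.09649, eggs 0.08602, tempeh 0.07614, sweet potato 0.01754.
Take 2 servings of salmon: uses 456 kcal, +44.0 g protein (running total 44.0 g).
Take 2 servings of eggs: uses 186 kcal, +16.0 g protein (running total 60.0 g).
Take 1 serving of tempeh: uses 197 kcal, +15.0 g protein (running total 75.0 g).
Take 1.904 servings of sweet potato: uses 217 kcal, +3.8 g protein (running total 78.8 g).
Filling greedily by protein-per-kcal is optimal for one linear limit, giving 78.8 g.

78.8 g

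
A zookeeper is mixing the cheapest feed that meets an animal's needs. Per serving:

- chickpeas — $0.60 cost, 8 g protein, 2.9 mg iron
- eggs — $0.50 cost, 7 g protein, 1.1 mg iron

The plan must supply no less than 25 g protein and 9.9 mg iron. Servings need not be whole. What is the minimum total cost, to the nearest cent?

$2.05

A basic optimal solution has at most two foods positive. Try each food alone and each pair with both targets met exactly.
chickpeas only: max(25/8, 9.9/2.9) = 3.414 servings → $2.05.
eggs only: max(25/7, 9.9/1.1) = 9 servings → $4.50.
chickpeas + eggs with both targets exact would need a negative amount; discard.
Cheapest feasible corner: $2.05.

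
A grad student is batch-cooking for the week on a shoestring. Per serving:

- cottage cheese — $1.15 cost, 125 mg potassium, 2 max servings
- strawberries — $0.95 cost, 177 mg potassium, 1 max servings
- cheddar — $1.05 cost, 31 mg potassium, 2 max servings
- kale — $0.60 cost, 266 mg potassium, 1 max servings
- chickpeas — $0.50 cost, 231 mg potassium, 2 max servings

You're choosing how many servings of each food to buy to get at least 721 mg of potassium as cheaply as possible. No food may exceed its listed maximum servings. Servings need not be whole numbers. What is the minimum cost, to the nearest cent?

$1.58

Cost per mg of potassium: chickpeas $0.0022, kale $0.0023, strawberries $0.0054, cottage cheese $0.0092, cheddar $0.0339.
Take 2 servings of chickpeas: +462.0 mg potassium for $1.00 (total $1.00, still need 259.0 mg).
Take 0.9737 servings of kale: +259.0 mg potassium for $0.58 (total $1.58, still need 0.0 mg).
Filling from the cheapest source first is optimal under one linear minimum: $1.58.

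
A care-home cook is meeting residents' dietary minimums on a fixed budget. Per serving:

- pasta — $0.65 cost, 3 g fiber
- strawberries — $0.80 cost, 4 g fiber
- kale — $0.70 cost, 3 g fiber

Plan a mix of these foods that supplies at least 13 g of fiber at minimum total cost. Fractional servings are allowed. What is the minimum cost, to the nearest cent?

$2.60

Cost per g of fiber: strawberries $0.2000, pasta $0.2167, kale $0.2333.
With no serving limits, use only strawberries: 13 g / 4 g = 3.25 servings × $0.80 = $2.60.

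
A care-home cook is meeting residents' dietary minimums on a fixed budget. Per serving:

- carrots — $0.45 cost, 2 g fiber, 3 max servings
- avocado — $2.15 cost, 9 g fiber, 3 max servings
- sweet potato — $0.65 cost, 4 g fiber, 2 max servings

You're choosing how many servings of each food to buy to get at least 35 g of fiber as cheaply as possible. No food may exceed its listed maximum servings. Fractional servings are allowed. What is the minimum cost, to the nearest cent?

Cost per g of fiber: sweet potato $0.1625, carrots $0.2250, avocado $0.2389.
Take 2 servings of sweet potato: +8.0 g fiber for $1.30 (total $1.30, still need 27.0 g).
Take 3 servings of carrots: +6.0 g fiber for $1.35 (total $2.65, still need 21.0 g).
Take 2.333 servings of avocado: +21.0 g fiber for $5.02 (total $7.67, still need 0.0 g).
Filling from the cheapest source first is optimal under one linear minimum: $7.67.

$7.67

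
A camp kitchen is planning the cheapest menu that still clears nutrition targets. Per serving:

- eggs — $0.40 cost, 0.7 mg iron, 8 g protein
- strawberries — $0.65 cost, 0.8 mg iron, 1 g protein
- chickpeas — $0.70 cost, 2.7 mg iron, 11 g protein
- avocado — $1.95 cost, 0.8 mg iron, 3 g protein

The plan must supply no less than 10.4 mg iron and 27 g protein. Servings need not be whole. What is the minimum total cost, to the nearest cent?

$2.70

A basic optimal solution has at most two foods positive. Try each food alone and each pair with both targets met exactly.
eggs only: max(10.4/0.7, 27/8) = 14.86 servings → $5.94.
strawberries only: max(10.4/0.8, 27/1) = 27 servings → $17.55.
chickpeas only: max(10.4/2.7, 27/11) = 3.852 servings → $2.70.
avocado only: max(10.4/0.8, 27/3) = 13 servings → $25.35.
eggs + strawberries with both tight: 1.965 servings and 11.28 servings → $8.12.
eggs + chickpeas: the both-tight solution has a negative serving — not a feasible corner.
eggs + avocado: intersection lies outside the first quadrant.
strawberries + chickpeas with both tight: 6.803 servings and 1.836 servings → $5.71.
strawberries + avocado with both tight: 6 servings and 7 servings → $17.55.
chickpeas + avocado with both targets exact would need a negative amount; discard.
The minimum over all feasible corners is $2.70.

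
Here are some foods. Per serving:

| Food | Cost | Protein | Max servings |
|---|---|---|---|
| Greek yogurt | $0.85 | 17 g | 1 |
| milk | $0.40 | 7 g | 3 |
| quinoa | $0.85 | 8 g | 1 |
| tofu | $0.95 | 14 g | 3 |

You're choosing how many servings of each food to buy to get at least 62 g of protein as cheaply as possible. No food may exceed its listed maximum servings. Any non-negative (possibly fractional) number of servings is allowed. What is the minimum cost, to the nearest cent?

Cost per g of protein: Greek yogurt $0.0500, milk $0.0571, tofu $0.0679, quinoa $0.1062.
Take 1 serving of Greek yogurt: +17.0 g protein for $0.85 (total $0.85, still need 45.0 g).
Take 3 servings of milk: +21.0 g protein for $1.20 (total $2.05, still need 24.0 g).
Take 1.714 servings of tofu: +24.0 g protein for $1.63 (total $3.68, still need 0.0 g).
Greedy by cheapest-per-g is optimal for a single linear constraint, so the minimum cost is $3.68.

$3.68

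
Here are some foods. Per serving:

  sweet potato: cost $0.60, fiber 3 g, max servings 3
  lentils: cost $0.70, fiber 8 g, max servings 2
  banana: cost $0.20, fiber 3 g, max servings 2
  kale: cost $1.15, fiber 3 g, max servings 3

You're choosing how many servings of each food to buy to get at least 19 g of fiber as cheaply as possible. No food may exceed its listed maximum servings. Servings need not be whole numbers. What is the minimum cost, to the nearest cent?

Cost per g of fiber: banana $0.0667, lentils $0.0875, sweet potato $0.2000, kale $0.3833.
Take 2 servings of banana: +6.0 g fiber for $0.40 (total $0.40, still need 13.0 g).
Take 1.625 servings of lentils: +13.0 g fiber for $1.14 (total $1.54, still need 0.0 g).
Filling from the cheapest source first is optimal under one linear minimum: $1.54.

$1.54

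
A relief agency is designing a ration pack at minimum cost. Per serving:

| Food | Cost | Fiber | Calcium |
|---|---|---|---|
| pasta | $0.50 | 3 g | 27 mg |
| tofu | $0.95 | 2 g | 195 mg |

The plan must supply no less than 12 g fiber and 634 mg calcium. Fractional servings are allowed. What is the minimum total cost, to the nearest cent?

Check every corner: each single food scaled to meet both minima, and each pair solved so both constraints bind.
pasta only: max(12/3, 634/27) = 23.48 servings → $11.74.
tofu only: max(12/2, 634/195) = 6 servings → $5.70.
pasta + tofu with both tight: 2.019 servings and 2.972 servings → $3.83.
Cheapest feasible corner: $3.83.

$3.83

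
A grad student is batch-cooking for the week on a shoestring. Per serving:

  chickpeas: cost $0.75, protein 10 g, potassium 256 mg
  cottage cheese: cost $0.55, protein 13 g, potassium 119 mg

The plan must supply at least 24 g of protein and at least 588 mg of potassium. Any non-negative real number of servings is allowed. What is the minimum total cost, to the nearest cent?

$1.75

This is a tiny linear program; its minimum lies at a vertex of the feasible set. List the vertices and price them.
chickpeas only: max(24/10, 588/256) = 2.4 servings → $1.80.
cottage cheese only: max(24/13, 588/119) = 4.941 servings → $2.72.
chickpeas + cottage cheese with both tight: 2.239 servings and 0.1235 servings → $1.75.
Cheapest feasible corner: $1.75.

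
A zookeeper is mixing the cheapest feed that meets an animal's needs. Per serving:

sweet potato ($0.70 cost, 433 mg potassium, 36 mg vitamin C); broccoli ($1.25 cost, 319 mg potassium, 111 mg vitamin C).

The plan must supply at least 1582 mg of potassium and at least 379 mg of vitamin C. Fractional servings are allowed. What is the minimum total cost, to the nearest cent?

sweet potato only: max(1582/433, 379/36) = 10.53 servings → $7.37.
broccoli only: max(1582/319, 379/111) = 4.959 servings → $6.20.
sweet potato + broccoli with both tight: 1.495 servings and 2.929 servings → $4.71.
Cheapest feasible corner: $4.71.

$4.71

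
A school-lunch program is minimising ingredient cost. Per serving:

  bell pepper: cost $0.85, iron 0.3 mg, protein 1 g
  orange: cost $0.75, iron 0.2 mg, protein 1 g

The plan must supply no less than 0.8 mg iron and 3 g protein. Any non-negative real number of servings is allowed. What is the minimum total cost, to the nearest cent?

$2.45

With two linear requirements the optimum uses one or two foods; enumerate the corners.
bell pepper only: max(0.8/0.3, 3/1) = 3 servings → $2.55.
orange only: max(0.8/0.2, 3/1) = 4 servings → $3.00.
bell pepper + orange with both tight: 2 servings and 1 serving → $2.45.
The minimum over all feasible corners is $2.45.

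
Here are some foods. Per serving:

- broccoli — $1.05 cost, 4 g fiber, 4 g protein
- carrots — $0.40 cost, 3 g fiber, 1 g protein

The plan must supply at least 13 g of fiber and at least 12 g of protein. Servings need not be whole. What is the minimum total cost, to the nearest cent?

Minimising a linear cost over {fiber ≥ 13, protein ≥ 12, servings ≥ 0} — the optimum is at a vertex, using one or two foods.
broccoli only: max(13/4, 12/4) = 3.25 servings → $3.41.
carrots only: max(13/3, 12/1) = 12 servings → $4.80.
broccoli + carrots with both tight: 2.875 servings and 0.5 servings → $3.22.
The minimum over all feasible corners is $3.22.

$3.22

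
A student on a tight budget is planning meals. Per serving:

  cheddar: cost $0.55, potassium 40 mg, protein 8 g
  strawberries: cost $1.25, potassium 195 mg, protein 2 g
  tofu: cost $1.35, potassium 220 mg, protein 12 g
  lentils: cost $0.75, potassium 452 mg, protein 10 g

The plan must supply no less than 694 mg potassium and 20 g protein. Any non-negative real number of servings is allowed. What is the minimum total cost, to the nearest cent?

A basic optimal solution has at most two foods positive. Try each food alone and each pair with both targets met exactly.
cheddar only: max(694/40, 20/8) = 17.35 servings → $9.54.
strawberries only: max(694/195, 20/2) = 10 servings → $12.50.
tofu only: max(694/220, 20/12) = 3.155 servings → $4.26.
lentils only: max(694/452, 20/10) = 2 servings → $1.50.
cheddar + strawberries with both tight: 1.697 servings and 3.211 servings → $4.95.
cheddar + tofu: intersection lies outside the first quadrant.
cheddar + lentils with both tight: 0.653 servings and 1.478 servings → $1.47.
strawberries + tofu with both tight: 2.067 servings and 1.322 servings → $4.37.
strawberries + lentils with both targets exact would need a negative amount; discard.
tofu + lentils with both tight: 0.6514 servings and 1.218 servings → $1.79.
Cheapest feasible corner: $1.47.

$1.47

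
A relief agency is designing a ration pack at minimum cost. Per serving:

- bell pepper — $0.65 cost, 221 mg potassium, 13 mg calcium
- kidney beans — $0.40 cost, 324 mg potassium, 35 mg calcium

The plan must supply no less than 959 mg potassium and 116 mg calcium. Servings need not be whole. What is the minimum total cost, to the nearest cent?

Compare the cost at each extreme point of the feasible region.
bell pepper only: max(959/221, 116/13) = 8.923 servings → $5.80.
kidney beans only: max(959/324, 116/35) = 3.314 servings → $1.33.
bell pepper + kidney beans: the both-tight solution has a negative serving — not a feasible corner.
So the least-cost plan costs $1.33.

$1.33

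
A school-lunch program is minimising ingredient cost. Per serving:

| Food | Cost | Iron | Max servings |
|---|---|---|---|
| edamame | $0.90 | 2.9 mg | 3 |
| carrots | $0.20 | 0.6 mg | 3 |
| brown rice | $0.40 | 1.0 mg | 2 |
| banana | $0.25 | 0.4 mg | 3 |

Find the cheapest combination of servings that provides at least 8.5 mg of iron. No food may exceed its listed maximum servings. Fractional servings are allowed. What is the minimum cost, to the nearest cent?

$2.64

Cost per mg of iron: edamame $0.3103, carrots $0.3333, brown rice $0.4000, banana $0.6250.
Take 2.931 servings of edamame: +8.5 mg iron for $2.64 (total $2.64, still need 0.0 mg).
Filling from the cheapest source first is optimal under one linear minimum: $2.64.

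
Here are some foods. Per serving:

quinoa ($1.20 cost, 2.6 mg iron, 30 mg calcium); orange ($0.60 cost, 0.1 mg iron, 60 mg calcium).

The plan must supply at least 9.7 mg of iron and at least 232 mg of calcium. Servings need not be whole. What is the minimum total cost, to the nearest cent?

Check every corner: each single food scaled to meet both minima, and each pair solved so both constraints bind.
quinoa only: max(9.7/2.6, 232/30) = 7.733 servings → $9.28.
orange only: max(9.7/0.1, 232/60) = 97 servings → $58.20.
quinoa + orange with both tight: 3.652 servings and 2.041 servings → $5.61.
Cheapest feasible corner: $5.61.

$5.61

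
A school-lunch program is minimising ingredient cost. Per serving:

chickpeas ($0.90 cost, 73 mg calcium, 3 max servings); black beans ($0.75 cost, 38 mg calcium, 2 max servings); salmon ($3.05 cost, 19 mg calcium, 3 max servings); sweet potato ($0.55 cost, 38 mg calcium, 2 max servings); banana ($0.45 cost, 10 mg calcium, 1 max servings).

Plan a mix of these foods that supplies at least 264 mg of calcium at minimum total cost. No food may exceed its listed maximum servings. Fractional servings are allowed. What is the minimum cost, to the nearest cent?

Cost per mg of calcium: chickpeas $0.0123, sweet potato $0.0145, black beans $0.0197, banana $0.0450, salmon $0.1605.
Take 3 servings of chickpeas: +219.0 mg calcium for $2.70 (total $2.70, still need 45.0 mg).
Take 1.184 servings of sweet potato: +45.0 mg calcium for $0.65 (total $3.35, still need 0.0 mg).
Filling from the cheapest source first is optimal under one linear minimum: $3.35.

$3.35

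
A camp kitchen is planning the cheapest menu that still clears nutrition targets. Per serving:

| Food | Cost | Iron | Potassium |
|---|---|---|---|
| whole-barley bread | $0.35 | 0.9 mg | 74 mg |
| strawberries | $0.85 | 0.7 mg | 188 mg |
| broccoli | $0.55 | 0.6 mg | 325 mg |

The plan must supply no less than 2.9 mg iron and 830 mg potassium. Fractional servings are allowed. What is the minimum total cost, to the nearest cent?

whole-barley bread only: max(2.9/0.9, 830/74) = 11.22 servings → $3.93.
strawberries only: max(2.9/0.7, 830/188) = 4.415 servings → $3.75.
broccoli only: max(2.9/0.6, 830/325) = 4.833 servings → $2.66.
whole-barley bread + strawberries: intersection lies outside the first quadrant.
whole-barley bread + broccoli with both tight: 1.792 servings and 2.146 servings → $1.81.
strawberries + broccoli with both tight: 3.875 servings and 0.3121 servings → $3.47.
So the least-cost plan costs $1.81.

$1.81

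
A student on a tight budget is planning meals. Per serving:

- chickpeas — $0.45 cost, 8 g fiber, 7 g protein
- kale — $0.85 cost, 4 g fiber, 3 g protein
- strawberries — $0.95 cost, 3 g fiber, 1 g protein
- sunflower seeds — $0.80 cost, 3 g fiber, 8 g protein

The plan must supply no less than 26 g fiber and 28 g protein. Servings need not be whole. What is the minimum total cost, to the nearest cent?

Compare the cost at each extreme point of the feasible region.
chickpeas only: max(26/8, 28/7) = 4 servings → $1.80.
kale only: max(26/4, 28/3) = 9.333 servings → $7.93.
strawberries only: max(26/3, 28/1) = 28 servings → $26.60.
sunflower seeds only: max(26/3, 28/8) = 8.667 servings → $6.93.
chickpeas + kale: the both-tight solution has a negative serving — not a feasible corner.
chickpeas + strawberries: the both-tight solution has a negative serving — not a feasible corner.
chickpeas + sunflower seeds with both tight: 2.884 servings and 0.9767 servings → $2.08.
kale + strawberries: the both-tight solution has a negative serving — not a feasible corner.
kale + sunflower seeds with both tight: 5.391 servings and 1.478 servings → $5.77.
strawberries + sunflower seeds with both tight: 5.905 servings and 2.762 servings → $7.82.
Cheapest feasible corner: $1.80.

$1.80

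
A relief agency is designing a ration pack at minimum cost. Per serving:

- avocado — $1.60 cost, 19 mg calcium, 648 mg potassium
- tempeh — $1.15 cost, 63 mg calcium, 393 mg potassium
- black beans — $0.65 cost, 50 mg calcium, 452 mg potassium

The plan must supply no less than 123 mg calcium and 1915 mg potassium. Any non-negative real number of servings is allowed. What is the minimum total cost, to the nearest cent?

Check every corner: each single food scaled to meet both minima, and each pair solved so both constraints bind.
avocado only: max(123/19, 1915/648) = 6.474 servings → $10.36.
tempeh only: max(123/63, 1915/393) = 4.873 servings → $5.60.
black beans only: max(123/50, 1915/452) = 4.237 servings → $2.75.
avocado + tempeh with both tight: 2.168 servings and 1.299 servings → $4.96.
avocado + black beans with both tight: 1.686 servings and 1.819 servings → $3.88.
tempeh + black beans: intersection lies outside the first quadrant.
So the least-cost plan costs $2.75.

$2.75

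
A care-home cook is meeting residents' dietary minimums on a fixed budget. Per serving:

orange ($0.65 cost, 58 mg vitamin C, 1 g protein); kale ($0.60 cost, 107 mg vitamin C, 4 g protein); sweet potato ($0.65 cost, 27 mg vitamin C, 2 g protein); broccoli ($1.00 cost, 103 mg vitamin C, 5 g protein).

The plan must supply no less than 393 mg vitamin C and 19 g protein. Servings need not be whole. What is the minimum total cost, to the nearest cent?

Check every corner: each single food scaled to meet both minima, and each pair solved so both constraints bind.
orange only: max(393/58, 19/1) = 19 servings → $12.35.
kale only: max(393/107, 19/4) = 4.75 servings → $2.85.
sweet potato only: max(393/27, 19/2) = 14.56 servings → $9.46.
broccoli only: max(393/103, 19/5) = 3.816 servings → $3.82.
orange + kale: intersection lies outside the first quadrant.
orange + sweet potato with both tight: 3.067 servings and 7.966 servings → $7.17.
orange + broccoli with both tight: 0.04278 servings and 3.791 servings → $3.82.
kale + sweet potato with both tight: 2.575 servings and 4.349 servings → $4.37.
kale + broccoli with both tight: 0.06504 servings and 3.748 servings → $3.79.
sweet potato + broccoli with both targets exact would need a negative amount; discard.
So the least-cost plan costs $2.85.

$2.85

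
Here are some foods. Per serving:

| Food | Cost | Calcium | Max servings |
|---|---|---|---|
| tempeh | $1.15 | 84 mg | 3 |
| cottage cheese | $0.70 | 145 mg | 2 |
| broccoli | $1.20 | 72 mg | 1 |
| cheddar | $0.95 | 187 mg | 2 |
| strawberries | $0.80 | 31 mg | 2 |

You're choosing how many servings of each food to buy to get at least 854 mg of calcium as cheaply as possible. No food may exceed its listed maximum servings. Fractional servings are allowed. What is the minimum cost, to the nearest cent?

$5.90

Cost per mg of calcium: cottage cheese $0.0048, cheddar $0.0051, tempeh $0.0137, broccoli $0.0167, strawberries $0.0258.
Take 2 servings of cottage cheese: +290.0 mg calcium for $1.40 (total $1.40, still need 564.0 mg).
Take 2 servings of cheddar: +374.0 mg calcium for $1.90 (total $3.30, still need 190.0 mg).
Take 2.262 servings of tempeh: +190.0 mg calcium for $2.60 (total $5.90, still need 0.0 mg).
Filling from the cheapest source first is optimal under one linear minimum: $5.90.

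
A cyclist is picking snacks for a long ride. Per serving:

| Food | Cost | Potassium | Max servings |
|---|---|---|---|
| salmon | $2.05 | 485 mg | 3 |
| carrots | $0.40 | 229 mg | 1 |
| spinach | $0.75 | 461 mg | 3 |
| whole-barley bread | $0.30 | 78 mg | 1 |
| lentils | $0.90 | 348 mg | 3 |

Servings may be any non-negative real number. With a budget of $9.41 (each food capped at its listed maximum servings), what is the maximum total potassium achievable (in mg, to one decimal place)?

3623.6 mg

Potassium per dollar: spinach 614.7, carrots 572.5, lentils 386.7, whole-barley bread 260, salmon 236.6.
Take 3 servings of spinach: spends $2.25, +1383.0 mg potassium (running total 1383.0 mg).
Take 1 serving of carrots: spends $0.40, +229.0 mg potassium (running total 1612.0 mg).
Take 3 servings of lentils: spends $2.70, +1044.0 mg potassium (running total 2656.0 mg).
Take 1 serving of whole-barley bread: spends $0.30, +78.0 mg potassium (running total 2734.0 mg).
Take 1.834 servings of salmon: spends $3.76, +889.6 mg potassium (running total 3623.6 mg).
Filling greedily by potassium-per-dollar is optimal for one linear limit, giving 3623.6 mg.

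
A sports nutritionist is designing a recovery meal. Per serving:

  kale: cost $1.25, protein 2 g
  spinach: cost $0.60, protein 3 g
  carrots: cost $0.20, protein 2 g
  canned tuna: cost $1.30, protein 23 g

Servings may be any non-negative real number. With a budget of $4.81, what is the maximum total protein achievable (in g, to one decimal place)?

85.1 g

Protein per dollar: canned tuna 17.69, carrots 10, spinach 5, kale 1.6.
With no serving limits, spend the whole cost allowance on canned tuna: $4.81 / $1.30 × 23 g = 85.1 g.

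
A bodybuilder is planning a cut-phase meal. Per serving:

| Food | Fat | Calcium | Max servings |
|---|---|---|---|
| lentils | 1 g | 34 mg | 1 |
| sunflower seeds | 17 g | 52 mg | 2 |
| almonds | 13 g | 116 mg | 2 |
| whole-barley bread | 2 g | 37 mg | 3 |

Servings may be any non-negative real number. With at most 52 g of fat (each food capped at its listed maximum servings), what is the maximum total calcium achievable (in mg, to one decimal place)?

Calcium per g fat: lentils 34, whole-barley bread 18.5, almonds 8.923, sunflower seeds 3.059.
Take 1 serving of lentils: uses 1 g fat, +34.0 mg calcium (running total 34.0 mg).
Take 3 servings of whole-barley bread: uses 6 g fat, +111.0 mg calcium (running total 145.0 mg).
Take 2 servings of almonds: uses 26 g fat, +232.0 mg calcium (running total 377.0 mg).
Take 1.118 servings of sunflower seeds: uses 19 g fat, +58.1 mg calcium (running total 435.1 mg).
Greedy by best ratio exhausts the fat allowance optimally: 435.1 mg.

435.1 mg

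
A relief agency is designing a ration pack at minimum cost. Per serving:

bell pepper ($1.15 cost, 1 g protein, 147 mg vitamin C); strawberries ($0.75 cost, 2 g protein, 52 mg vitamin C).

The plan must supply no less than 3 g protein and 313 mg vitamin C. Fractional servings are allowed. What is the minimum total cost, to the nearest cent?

$2.63

A basic optimal solution has at most two foods positive. Try each food alone and each pair with both targets met exactly.
bell pepper only: max(3/1, 313/147) = 3 servings → $3.45.
strawberries only: max(3/2, 313/52) = 6.019 servings → $4.51.
bell pepper + strawberries with both tight: 1.942 servings and 0.5289 servings → $2.63.
Cheapest feasible corner: $2.63.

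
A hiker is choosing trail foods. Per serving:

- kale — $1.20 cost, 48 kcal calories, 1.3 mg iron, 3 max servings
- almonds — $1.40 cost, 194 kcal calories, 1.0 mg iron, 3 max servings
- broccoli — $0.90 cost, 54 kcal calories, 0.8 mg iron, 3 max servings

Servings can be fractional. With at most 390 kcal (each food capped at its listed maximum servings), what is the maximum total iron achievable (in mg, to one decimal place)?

Iron per kcal: kale 0.02708, broccoli 0.01481, almonds 0.005155.
Take 3 servings of kale: uses 144 kcal, +3.9 mg iron (running total 3.9 mg).
Take 3 servings of broccoli: uses 162 kcal, +2.4 mg iron (running total 6.3 mg).
Take 0.433 servings of almonds: uses 84 kcal, +0.4 mg iron (running total 6.7 mg).
Filling greedily by iron-per-kcal is optimal for one linear limit, giving 6.7 mg.

6.7 mg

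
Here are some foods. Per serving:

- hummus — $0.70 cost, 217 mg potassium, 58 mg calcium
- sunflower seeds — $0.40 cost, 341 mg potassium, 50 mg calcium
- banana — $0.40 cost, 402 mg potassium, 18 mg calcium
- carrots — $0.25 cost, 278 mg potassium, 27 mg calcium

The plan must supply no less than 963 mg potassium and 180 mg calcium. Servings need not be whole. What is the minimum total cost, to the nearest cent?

At the optimum either one food covers both requirements or two foods hit both targets exactly; no other combination can be cheaper.
hummus only: max(963/217, 180/58) = 4.438 servings → $3.11.
sunflower seeds only: max(963/341, 180/50) = 3.6 servings → $1.44.
banana only: max(963/402, 180/18) = 10 servings → $4.00.
carrots only: max(963/278, 180/27) = 6.667 servings → $1.67.
hummus + sunflower seeds with both tight: 1.482 servings and 1.881 servings → $1.79.
hummus + banana with both tight: 2.835 servings and 0.8652 servings → $2.33.
hummus + carrots with both tight: 2.342 servings and 1.636 servings → $2.05.
sunflower seeds + banana: the both-tight solution has a negative serving — not a feasible corner.
sunflower seeds + carrots: intersection lies outside the first quadrant.
banana + carrots: intersection lies outside the first quadrant.
The minimum over all feasible corners is $1.44.

$1.44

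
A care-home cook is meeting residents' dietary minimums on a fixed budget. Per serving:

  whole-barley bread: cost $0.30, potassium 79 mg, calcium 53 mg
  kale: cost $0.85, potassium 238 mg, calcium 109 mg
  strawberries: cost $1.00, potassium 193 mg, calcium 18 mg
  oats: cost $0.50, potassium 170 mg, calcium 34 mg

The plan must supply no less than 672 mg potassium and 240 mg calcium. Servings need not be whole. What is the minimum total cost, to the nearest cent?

$2.17

With two linear requirements the optimum uses one or two foods; enumerate the corners.
whole-barley bread only: max(672/79, 240/53) = 8.506 servings → $2.55.
kale only: max(672/238, 240/109) = 2.824 servings → $2.40.
strawberries only: max(672/193, 240/18) = 13.33 servings → $13.33.
oats only: max(672/170, 240/34) = 7.059 servings → $3.53.
whole-barley bread + kale: intersection lies outside the first quadrant.
whole-barley bread + strawberries with both tight: 3.886 servings and 1.891 servings → $3.06.
whole-barley bread + oats with both tight: 2.839 servings and 2.634 servings → $2.17.
kale + strawberries with both tight: 2.043 servings and 0.9627 servings → $2.70.
kale + oats with both tight: 1.72 servings and 1.545 servings → $2.23.
strawberries + oats: the both-tight solution has a negative serving — not a feasible corner.
So the least-cost plan costs $2.17.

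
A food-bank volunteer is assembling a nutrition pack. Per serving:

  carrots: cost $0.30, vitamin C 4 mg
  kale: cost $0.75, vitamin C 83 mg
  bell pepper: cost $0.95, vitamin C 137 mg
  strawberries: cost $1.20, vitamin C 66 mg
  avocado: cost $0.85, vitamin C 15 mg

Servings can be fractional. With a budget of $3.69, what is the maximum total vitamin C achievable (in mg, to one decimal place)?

Vitamin C per dollar: bell pepper 144.2, kale 110.7, strawberries 55, avocado 17.65, carrots 13.33.
With no serving limits, spend the whole cost allowance on bell pepper: $3.69 / $0.95 × 137 mg = 532.1 mg.

532.1 mg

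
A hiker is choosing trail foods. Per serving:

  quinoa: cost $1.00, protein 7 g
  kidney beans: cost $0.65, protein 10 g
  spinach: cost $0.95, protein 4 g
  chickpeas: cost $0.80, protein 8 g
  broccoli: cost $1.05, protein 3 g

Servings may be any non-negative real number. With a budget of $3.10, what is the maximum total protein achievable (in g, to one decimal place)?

47.7 g

Protein per dollar: kidney beans 15.38, chickpeas 10, quinoa 7, spinach 4.211, broccoli 2.857.
With no serving limits, spend the whole cost allowance on kidney beans: $3.10 / $0.65 × 10 g = 47.7 g.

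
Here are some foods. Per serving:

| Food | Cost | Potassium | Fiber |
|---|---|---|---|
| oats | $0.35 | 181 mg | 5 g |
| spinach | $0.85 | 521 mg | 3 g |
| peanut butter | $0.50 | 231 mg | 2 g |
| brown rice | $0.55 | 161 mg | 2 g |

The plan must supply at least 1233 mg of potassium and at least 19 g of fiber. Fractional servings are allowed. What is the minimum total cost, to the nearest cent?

Compare the cost at each extreme point of the feasible region.
oats only: max(1233/181, 19/5) = 6.812 servings → $2.38.
spinach only: max(1233/521, 19/3) = 6.333 servings → $5.38.
peanut butter only: max(1233/231, 19/2) = 9.5 servings → $4.75.
brown rice only: max(1233/161, 19/2) = 9.5 servings → $5.22.
oats + spinach with both tight: 3.007 servings and 1.322 servings → $2.18.
oats + peanut butter with both tight: 2.425 servings and 3.438 servings → $2.57.
oats + brown rice with both tight: 1.339 servings and 6.153 servings → $3.85.
spinach + peanut butter: the both-tight solution has a negative serving — not a feasible corner.
spinach + brown rice: intersection lies outside the first quadrant.
peanut butter + brown rice: intersection lies outside the first quadrant.
The minimum over all feasible corners is $2.18.

$2.18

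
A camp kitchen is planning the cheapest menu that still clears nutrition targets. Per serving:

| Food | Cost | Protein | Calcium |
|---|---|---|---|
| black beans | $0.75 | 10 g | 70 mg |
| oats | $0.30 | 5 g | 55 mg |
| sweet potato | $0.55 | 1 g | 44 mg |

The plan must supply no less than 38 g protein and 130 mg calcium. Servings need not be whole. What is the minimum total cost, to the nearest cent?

Compare the cost at each extreme point of the feasible region.
black beans only: max(38/10, 130/70) = 3.8 servings → $2.85.
oats only: max(38/5, 130/55) = 7.6 servings → $2.28.
sweet potato only: max(38/1, 130/44) = 38 servings → $20.90.
black beans + oats with both targets exact would need a negative amount; discard.
black beans + sweet potato with both targets exact would need a negative amount; discard.
oats + sweet potato: the both-tight solution has a negative serving — not a feasible corner.
Cheapest feasible corner: $2.28.

$2.28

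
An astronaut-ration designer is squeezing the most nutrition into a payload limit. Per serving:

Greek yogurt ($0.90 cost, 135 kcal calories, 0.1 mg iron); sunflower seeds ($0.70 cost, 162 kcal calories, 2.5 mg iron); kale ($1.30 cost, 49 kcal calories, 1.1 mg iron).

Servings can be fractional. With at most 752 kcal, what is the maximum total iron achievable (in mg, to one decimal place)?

16.9 mg

Iron per kcal: kale 0.02245, sunflower seeds 0.01543, Greek yogurt 0.0007407.
With no serving limits, spend the whole calories allowance on kale: 752 kcal / 49 kcal × 1.1 mg = 16.9 mg.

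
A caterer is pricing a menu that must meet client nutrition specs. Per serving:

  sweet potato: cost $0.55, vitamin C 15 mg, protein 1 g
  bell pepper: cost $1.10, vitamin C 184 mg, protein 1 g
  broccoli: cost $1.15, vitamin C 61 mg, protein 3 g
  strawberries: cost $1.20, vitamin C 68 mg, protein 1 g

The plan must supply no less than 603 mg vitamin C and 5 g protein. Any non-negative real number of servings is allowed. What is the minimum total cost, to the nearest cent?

An LP optimum is at a vertex; with two nutrient constraints at most two foods are used. Check each candidate.
sweet potato only: max(603/15, 5/1) = 40.2 servings → $22.11.
bell pepper only: max(603/184, 5/1) = 5 servings → $5.50.
broccoli only: max(603/61, 5/3) = 9.885 servings → $11.37.
strawberries only: max(603/68, 5/1) = 8.868 servings → $10.64.
sweet potato + bell pepper with both tight: 1.876 servings and 3.124 servings → $4.47.
sweet potato + broccoli with both targets exact would need a negative amount; discard.
sweet potato + strawberries with both targets exact would need a negative amount; discard.
bell pepper + broccoli with both tight: 3.063 servings and 0.6456 servings → $4.11.
bell pepper + strawberries with both tight: 2.267 servings and 2.733 servings → $5.77.
broccoli + strawberries with both targets exact would need a negative amount; discard.
The minimum over all feasible corners is $4.11.

$4.11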